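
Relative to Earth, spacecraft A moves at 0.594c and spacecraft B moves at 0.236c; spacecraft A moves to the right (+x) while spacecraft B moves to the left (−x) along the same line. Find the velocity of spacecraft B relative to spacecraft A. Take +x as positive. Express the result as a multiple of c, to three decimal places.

-0.728c

β_A = 0.594, β_B = -0.236.
Transform to A's frame with the inverse velocity-addition law: u' = (u − v)/(1 − uv/c²), taking u = β_B and v = β_A.
u' = (-0.236 − 0.594) / (1 − (0.594)(-0.236)) = -0.8300/1.1402 = -0.7280.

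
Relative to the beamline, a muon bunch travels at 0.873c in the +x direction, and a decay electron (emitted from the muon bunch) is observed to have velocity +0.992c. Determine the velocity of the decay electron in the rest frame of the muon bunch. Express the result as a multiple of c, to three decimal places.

Invert the composition law: u' = (u − v)/(1 − uv/c²).
u' = (0.992 − 0.873) / (1 − (0.992)(0.873)) = 0.1190/0.1340 = 0.8882.

+0.888c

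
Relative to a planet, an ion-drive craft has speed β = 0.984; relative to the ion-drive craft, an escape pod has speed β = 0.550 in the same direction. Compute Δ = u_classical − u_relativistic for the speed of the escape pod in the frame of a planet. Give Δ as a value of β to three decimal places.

Galilean: u_cl = 0.550 + 0.984 = 1.5340.
Relativistic: u_rel = (0.550 + 0.984) / (1 + 0.550·0.984) = 1.5340/1.5412 = 0.9953.
Δ = 1.5340 − 0.9953 = 0.5387.
(The classical prediction exceeds c; the relativistic result does not.)

Δ = 0.539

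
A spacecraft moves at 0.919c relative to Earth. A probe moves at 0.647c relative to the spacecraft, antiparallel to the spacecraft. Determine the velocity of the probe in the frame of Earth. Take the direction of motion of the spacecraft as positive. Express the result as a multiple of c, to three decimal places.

+0.671c

With v = 0.919 and u' = -0.647 (in units of c),
u = (u' + v)/(1 + u'v/c²):
u = (-0.647 + 0.919) / (1 + (-0.647)·0.919) = 0.2720/0.4054 = 0.6709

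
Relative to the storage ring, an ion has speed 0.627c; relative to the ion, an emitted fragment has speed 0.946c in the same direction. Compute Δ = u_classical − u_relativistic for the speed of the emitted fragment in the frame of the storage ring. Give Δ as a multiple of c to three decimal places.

Galilean: u_cl = 0.946 + 0.627 = 1.5730.
Relativistic: u_rel = (0.946 + 0.627) / (1 + 0.946·0.627) = 1.5730/1.5931 = 0.9874.
Δ = 1.5730 − 0.9874 = 0.5856.
(The classical prediction exceeds c; the relativistic result does not.)

Δ = 0.586c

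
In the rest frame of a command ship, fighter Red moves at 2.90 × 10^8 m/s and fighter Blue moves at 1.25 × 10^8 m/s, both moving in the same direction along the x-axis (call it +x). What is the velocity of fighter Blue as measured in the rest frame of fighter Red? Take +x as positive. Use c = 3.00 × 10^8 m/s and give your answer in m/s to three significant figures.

β_A = 0.967, β_B = 0.417 (dividing each by c = 3.00 × 10^8 m/s).
Transform to A's frame with the inverse velocity-addition law: u' = (u − v)/(1 − uv/c²), taking u = β_B and v = β_A.
u' = (0.417 − 0.967) / (1 − (0.967)(0.417)) = -0.5500/0.5972 = -0.9209.
u' = -0.9209 × 3.00 × 10^8 m/s.

-2.76 × 10^8 m/s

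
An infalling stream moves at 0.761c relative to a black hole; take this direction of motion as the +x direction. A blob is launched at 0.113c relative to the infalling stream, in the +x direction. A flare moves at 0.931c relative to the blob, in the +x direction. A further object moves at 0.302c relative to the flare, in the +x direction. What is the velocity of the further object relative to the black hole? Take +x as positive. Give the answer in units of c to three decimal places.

0.996c

Apply u = (u' + v)/(1 + u'v/c²) successively, working outward toward the black hole.
Start: velocity of the infalling stream relative to the black hole = 0.7610c.
Compose with the blob (u' = 0.113 in the infalling stream frame): u_1 = (0.113 + 0.761) / (1 + 0.113·0.761) = 0.8740/1.0860 = 0.8048.
Compose with the flare (u' = 0.931 in the blob frame): u_2 = (0.931 + 0.805) / (1 + 0.931·0.805) = 1.7358/1.7493 = 0.9923.
Compose with the further object (u' = 0.302 in the flare frame): u_3 = (0.302 + 0.992) / (1 + 0.302·0.992) = 1.2943/1.2997 = 0.9959.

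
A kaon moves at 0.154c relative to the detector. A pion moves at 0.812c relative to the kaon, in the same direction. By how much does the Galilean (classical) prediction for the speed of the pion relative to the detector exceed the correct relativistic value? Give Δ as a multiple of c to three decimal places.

Galilean: u_cl = 0.812 + 0.154 = 0.9660.
Relativistic: u_rel = (0.812 + 0.154) / (1 + 0.812·0.154) = 0.9660/1.1250 = 0.8586.
Δ = 0.9660 − 0.8586 = 0.1074.

Δ = 0.107c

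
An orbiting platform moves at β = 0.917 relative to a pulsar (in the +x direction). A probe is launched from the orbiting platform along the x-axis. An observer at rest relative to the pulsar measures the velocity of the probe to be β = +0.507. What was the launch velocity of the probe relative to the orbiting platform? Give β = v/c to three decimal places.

Invert the composition law: u' = (u − v)/(1 − uv/c²).
u' = (0.507 − 0.917) / (1 − (0.507)(0.917)) = -0.4100/0.5351 = -0.7662.

β = -0.766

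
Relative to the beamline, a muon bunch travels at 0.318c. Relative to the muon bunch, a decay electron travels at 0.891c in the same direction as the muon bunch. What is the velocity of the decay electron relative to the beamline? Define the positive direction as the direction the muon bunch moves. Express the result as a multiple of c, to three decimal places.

With v = 0.318 and u' = 0.891 (in units of c),
u = (u' + v)/(1 + u'v/c²):
u = (0.891 + 0.318) / (1 + 0.891·0.318) = 1.2090/1.2833 = 0.9421

0.942c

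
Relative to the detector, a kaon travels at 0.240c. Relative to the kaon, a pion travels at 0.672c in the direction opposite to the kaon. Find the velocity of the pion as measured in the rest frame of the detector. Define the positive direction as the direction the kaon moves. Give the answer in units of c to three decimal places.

With v = 0.240 and u' = -0.672 (in units of c),
u = (u' + v)/(1 + u'v/c²):
u = (-0.672 + 0.240) / (1 + (-0.672)·0.240) = -0.4320/0.8387 = -0.5151
(Galilean addition would give -0.432c.)

-0.515c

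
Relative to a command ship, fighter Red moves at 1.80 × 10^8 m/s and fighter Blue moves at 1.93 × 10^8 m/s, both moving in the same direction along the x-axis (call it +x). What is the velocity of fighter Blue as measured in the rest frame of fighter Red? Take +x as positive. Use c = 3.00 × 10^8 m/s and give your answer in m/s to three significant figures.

+2.12 × 10^7 m/s

β_A = 0.600, β_B = 0.643 (dividing each by c = 3.00 × 10^8 m/s).
Transform to A's frame with the inverse velocity-addition law: u' = (u − v)/(1 − uv/c²), taking u = β_B and v = β_A.
u' = (0.643 − 0.600) / (1 − (0.600)(0.643)) = 0.0433/0.6140 = 0.0706.
u' = 0.0706 × 3.00 × 10^8 m/s.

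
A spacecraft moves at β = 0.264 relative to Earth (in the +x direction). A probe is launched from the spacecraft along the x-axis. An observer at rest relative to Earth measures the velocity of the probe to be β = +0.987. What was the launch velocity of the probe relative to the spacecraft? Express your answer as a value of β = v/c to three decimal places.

Invert the composition law: u' = (u − v)/(1 − uv/c²).
u' = (0.987 − 0.264) / (1 − (0.987)(0.264)) = 0.7230/0.7394 = 0.9778.

β = +0.978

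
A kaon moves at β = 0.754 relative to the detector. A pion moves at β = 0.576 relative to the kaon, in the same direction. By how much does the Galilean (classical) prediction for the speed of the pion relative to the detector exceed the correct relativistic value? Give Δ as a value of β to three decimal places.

Δ = 0.403

Galilean: u_cl = 0.576 + 0.754 = 1.3300.
Relativistic: u_rel = (0.576 + 0.754) / (1 + 0.576·0.754) = 1.3300/1.4343 = 0.9273.
Δ = 1.3300 − 0.9273 = 0.4027.
(The classical prediction exceeds c; the relativistic result does not.)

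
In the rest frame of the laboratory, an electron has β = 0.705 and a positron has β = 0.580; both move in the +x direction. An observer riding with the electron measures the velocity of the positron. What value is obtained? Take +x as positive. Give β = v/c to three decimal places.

β = -0.211

β_A = 0.705, β_B = 0.580.
Transform to A's frame with the inverse velocity-addition law: u' = (u − v)/(1 − uv/c²), taking u = β_B and v = β_A.
u' = (0.580 − 0.705) / (1 − (0.705)(0.580)) = -0.1250/0.5911 = -0.2115.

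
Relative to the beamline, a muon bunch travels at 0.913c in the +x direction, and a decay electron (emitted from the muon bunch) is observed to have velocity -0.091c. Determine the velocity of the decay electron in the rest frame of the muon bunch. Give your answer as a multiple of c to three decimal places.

Invert the composition law: u' = (u − v)/(1 − uv/c²).
u' = (-0.091 − 0.913) / (1 − (-0.091)(0.913)) = -1.0040/1.0831 = -0.9270.

-0.927c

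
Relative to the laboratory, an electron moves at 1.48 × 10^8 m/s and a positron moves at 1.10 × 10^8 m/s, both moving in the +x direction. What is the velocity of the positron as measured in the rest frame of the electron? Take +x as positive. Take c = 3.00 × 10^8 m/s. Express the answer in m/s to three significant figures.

β_A = 0.493, β_B = 0.367 (dividing each by c = 3.00 × 10^8 m/s).
Transform to A's frame with the inverse velocity-addition law: u' = (u − v)/(1 − uv/c²), taking u = β_B and v = β_A.
u' = (0.367 − 0.493) / (1 − (0.493)(0.367)) = -0.1267/0.8191 = -0.1546.
u' = -0.1546 × 3.00 × 10^8 m/s.

-4.64 × 10^7 m/s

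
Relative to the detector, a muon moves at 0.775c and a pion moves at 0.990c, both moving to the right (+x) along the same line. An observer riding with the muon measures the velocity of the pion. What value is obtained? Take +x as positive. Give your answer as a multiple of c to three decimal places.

β_A = 0.775, β_B = 0.990.
Transform to A's frame with the inverse velocity-addition law: u' = (u − v)/(1 − uv/c²), taking u = β_B and v = β_A.
u' = (0.990 − 0.775) / (1 − (0.775)(0.990)) = 0.2150/0.2328 = 0.9237.

+0.924c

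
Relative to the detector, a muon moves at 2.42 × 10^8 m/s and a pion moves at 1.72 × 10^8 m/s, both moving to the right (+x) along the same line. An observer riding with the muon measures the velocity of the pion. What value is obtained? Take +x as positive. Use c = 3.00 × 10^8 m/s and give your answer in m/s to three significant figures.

-1.30 × 10^8 m/s

β_A = 0.807, β_B = 0.573 (dividing each by c = 3.00 × 10^8 m/s).
Transform to A's frame with the inverse velocity-addition law: u' = (u − v)/(1 − uv/c²), taking u = β_B and v = β_A.
u' = (0.573 − 0.807) / (1 − (0.807)(0.573)) = -0.2333/0.5375 = -0.4341.
u' = -0.4341 × 3.00 × 10^8 m/s.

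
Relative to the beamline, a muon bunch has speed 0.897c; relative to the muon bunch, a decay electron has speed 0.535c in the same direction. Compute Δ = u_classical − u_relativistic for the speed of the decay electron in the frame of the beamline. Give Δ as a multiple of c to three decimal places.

Δ = 0.464c

Galilean: u_cl = 0.535 + 0.897 = 1.4320.
Relativistic: u_rel = (0.535 + 0.897) / (1 + 0.535·0.897) = 1.4320/1.4799 = 0.9676.
Δ = 1.4320 − 0.9676 = 0.4644.
(The classical prediction exceeds c; the relativistic result does not.)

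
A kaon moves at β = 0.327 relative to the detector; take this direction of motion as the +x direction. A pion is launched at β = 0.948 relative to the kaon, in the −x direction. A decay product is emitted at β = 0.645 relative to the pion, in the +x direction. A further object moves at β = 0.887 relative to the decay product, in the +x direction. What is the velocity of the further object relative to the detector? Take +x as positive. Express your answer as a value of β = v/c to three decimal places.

Apply u = (u' + v)/(1 + u'v/c²) successively, working outward toward the detector.
Start: velocity of the kaon relative to the detector = 0.3270c.
Compose with the pion (u' = -0.948 in the kaon frame): u_1 = (-0.948 + 0.327) / (1 + (-0.948)·0.327) = -0.6210/0.6900 = -0.9000.
Compose with the decay product (u' = 0.645 in the pion frame): u_2 = (0.645 + (-0.900)) / (1 + 0.645·(-0.900)) = -0.2550/0.4195 = -0.6078.
Compose with the further object (u' = 0.887 in the decay product frame): u_3 = (0.887 + (-0.608)) / (1 + 0.887·(-0.608)) = 0.2792/0.4608 = 0.6057.

β = +0.606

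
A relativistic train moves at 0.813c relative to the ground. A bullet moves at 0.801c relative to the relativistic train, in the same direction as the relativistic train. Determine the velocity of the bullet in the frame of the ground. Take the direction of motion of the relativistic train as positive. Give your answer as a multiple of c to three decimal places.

With v = 0.813 and u' = 0.801 (in units of c),
u = (u' + v)/(1 + u'v/c²):
u = (0.801 + 0.813) / (1 + 0.801·0.813) = 1.6140/1.6512 = 0.9775
(Galilean addition would give +1.614c, exceeding c.)

0.977c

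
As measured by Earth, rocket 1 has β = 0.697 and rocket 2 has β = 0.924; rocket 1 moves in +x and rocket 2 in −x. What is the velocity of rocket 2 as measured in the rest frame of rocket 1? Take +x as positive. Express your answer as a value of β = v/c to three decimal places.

β = -0.986

β_A = 0.697, β_B = -0.924.
Transform to A's frame with the inverse velocity-addition law: u' = (u − v)/(1 − uv/c²), taking u = β_B and v = β_A.
u' = (-0.924 − 0.697) / (1 − (0.697)(-0.924)) = -1.6210/1.6440 = -0.9860.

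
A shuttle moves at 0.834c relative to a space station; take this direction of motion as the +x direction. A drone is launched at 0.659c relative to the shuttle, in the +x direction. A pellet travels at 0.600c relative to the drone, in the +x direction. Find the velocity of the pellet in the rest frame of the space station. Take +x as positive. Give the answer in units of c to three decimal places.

0.991c

Apply u = (u' + v)/(1 + u'v/c²) successively, working outward toward the space station.
Start: velocity of the shuttle relative to the space station = 0.8340c.
Compose with the drone (u' = 0.659 in the shuttle frame): u_1 = (0.659 + 0.834) / (1 + 0.659·0.834) = 1.4930/1.5496 = 0.9635.
Compose with the pellet (u' = 0.600 in the drone frame): u_2 = (0.600 + 0.963) / (1 + 0.600·0.963) = 1.5635/1.5781 = 0.9907.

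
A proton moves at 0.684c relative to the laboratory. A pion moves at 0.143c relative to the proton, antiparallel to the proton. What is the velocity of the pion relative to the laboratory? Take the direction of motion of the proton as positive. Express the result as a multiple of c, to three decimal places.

+0.600c

With v = 0.684 and u' = -0.143 (in units of c),
u = (u' + v)/(1 + u'v/c²):
u = (-0.143 + 0.684) / (1 + (-0.143)·0.684) = 0.5410/0.9022 = 0.5997
(Galilean addition would give +0.541c.)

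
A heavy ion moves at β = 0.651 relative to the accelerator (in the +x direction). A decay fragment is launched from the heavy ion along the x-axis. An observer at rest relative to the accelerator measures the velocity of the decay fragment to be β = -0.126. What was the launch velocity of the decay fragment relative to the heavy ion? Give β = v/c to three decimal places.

Invert the composition law: u' = (u − v)/(1 − uv/c²).
u' = (-0.126 − 0.651) / (1 − (-0.126)(0.651)) = -0.7770/1.0820 = -0.7181.

β = -0.718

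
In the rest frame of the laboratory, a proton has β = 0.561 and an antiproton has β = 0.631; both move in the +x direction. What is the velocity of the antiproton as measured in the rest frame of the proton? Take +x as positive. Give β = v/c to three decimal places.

β = +0.108

β_A = 0.561, β_B = 0.631.
Transform to A's frame with the inverse velocity-addition law: u' = (u − v)/(1 − uv/c²), taking u = β_B and v = β_A.
u' = (0.631 − 0.561) / (1 − (0.561)(0.631)) = 0.0700/0.6460 = 0.1084.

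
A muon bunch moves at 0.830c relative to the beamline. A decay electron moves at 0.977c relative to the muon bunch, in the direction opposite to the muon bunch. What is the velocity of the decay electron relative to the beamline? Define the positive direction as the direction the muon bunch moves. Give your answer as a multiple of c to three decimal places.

-0.777c

With v = 0.830 and u' = -0.977 (in units of c),
u = (u' + v)/(1 + u'v/c²):
u = (-0.977 + 0.830) / (1 + (-0.977)·0.830) = -0.1470/0.1891 = -0.7774
(Galilean addition would give -0.147c.)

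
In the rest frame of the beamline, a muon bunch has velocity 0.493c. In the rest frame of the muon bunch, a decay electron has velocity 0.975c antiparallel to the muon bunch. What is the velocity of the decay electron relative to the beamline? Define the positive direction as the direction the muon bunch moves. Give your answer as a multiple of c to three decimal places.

With v = 0.493 and u' = -0.975 (in units of c),
u = (u' + v)/(1 + u'v/c²):
u = (-0.975 + 0.493) / (1 + (-0.975)·0.493) = -0.4820/0.5193 = -0.9281

-0.928c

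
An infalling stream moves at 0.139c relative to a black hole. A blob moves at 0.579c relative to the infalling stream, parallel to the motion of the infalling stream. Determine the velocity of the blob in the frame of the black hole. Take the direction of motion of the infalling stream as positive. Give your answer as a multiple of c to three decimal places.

With v = 0.139 and u' = 0.579 (in units of c),
u = (u' + v)/(1 + u'v/c²):
u = (0.579 + 0.139) / (1 + 0.579·0.139) = 0.7180/1.0805 = 0.6645

0.665c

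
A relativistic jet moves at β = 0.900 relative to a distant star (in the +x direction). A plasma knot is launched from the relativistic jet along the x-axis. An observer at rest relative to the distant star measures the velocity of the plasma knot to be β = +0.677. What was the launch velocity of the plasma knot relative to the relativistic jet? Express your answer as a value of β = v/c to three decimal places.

β = -0.571

Invert the composition law: u' = (u − v)/(1 − uv/c²).
u' = (0.677 − 0.900) / (1 − (0.677)(0.900)) = -0.2230/0.3907 = -0.5708.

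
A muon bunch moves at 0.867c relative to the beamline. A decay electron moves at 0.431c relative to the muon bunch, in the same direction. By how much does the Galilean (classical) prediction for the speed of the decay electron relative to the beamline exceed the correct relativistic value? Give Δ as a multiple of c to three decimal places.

Galilean: u_cl = 0.431 + 0.867 = 1.2980.
Relativistic: u_rel = (0.431 + 0.867) / (1 + 0.431·0.867) = 1.2980/1.3737 = 0.9449.
Δ = 1.2980 − 0.9449 = 0.3531.
(The classical prediction exceeds c; the relativistic result does not.)

Δ = 0.353c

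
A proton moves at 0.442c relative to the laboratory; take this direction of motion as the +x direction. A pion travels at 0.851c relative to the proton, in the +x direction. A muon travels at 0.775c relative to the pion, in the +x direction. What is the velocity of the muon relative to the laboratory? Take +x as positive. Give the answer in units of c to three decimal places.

0.992c

Apply u = (u' + v)/(1 + u'v/c²) successively, working outward toward the laboratory.
Start: velocity of the proton relative to the laboratory = 0.4420c.
Compose with the pion (u' = 0.851 in the proton frame): u_1 = (0.851 + 0.442) / (1 + 0.851·0.442) = 1.2930/1.3761 = 0.9396.
Compose with the muon (u' = 0.775 in the pion frame): u_2 = (0.775 + 0.940) / (1 + 0.775·0.940) = 1.7146/1.7282 = 0.9921.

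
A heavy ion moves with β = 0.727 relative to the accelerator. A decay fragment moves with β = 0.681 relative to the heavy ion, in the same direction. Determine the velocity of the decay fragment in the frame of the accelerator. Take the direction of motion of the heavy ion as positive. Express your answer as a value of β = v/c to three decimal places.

β = 0.942

With v = 0.727 and u' = 0.681 (in units of c),
u = (u' + v)/(1 + u'v/c²):
u = (0.681 + 0.727) / (1 + 0.681·0.727) = 1.4080/1.4951 = 0.9418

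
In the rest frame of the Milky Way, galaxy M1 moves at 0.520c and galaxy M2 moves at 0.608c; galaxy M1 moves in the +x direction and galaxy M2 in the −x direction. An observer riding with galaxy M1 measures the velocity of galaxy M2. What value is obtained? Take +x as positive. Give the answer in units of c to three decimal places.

β_A = 0.520, β_B = -0.608.
Transform to A's frame with the inverse velocity-addition law: u' = (u − v)/(1 − uv/c²), taking u = β_B and v = β_A.
u' = (-0.608 − 0.520) / (1 − (0.520)(-0.608)) = -1.1280/1.3162 = -0.8570.

-0.857c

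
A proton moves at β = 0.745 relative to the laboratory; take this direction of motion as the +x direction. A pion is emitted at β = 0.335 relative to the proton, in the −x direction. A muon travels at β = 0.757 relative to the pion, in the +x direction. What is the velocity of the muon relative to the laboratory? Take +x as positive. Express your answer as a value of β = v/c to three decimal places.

β = +0.922

Apply u = (u' + v)/(1 + u'v/c²) successively, working outward toward the laboratory.
Start: velocity of the proton relative to the laboratory = 0.7450c.
Compose with the pion (u' = -0.335 in the proton frame): u_1 = (-0.335 + 0.745) / (1 + (-0.335)·0.745) = 0.4100/0.7504 = 0.5464.
Compose with the muon (u' = 0.757 in the pion frame): u_2 = (0.757 + 0.546) / (1 + 0.757·0.546) = 1.3034/1.4136 = 0.9220.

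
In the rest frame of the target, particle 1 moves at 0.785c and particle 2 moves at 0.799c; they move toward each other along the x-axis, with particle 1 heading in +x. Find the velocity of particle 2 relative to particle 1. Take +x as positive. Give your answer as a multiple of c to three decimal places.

-0.973c

β_A = 0.785, β_B = -0.799.
Transform to A's frame with the inverse velocity-addition law: u' = (u − v)/(1 − uv/c²), taking u = β_B and v = β_A.
u' = (-0.799 − 0.785) / (1 − (0.785)(-0.799)) = -1.5840/1.6272 = -0.9734.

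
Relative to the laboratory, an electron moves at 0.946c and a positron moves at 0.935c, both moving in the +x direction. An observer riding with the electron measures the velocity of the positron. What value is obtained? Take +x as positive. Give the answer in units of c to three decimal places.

-0.095c

β_A = 0.946, β_B = 0.935.
Transform to A's frame with the inverse velocity-addition law: u' = (u − v)/(1 − uv/c²), taking u = β_B and v = β_A.
u' = (0.935 − 0.946) / (1 − (0.946)(0.935)) = -0.0110/0.1155 = -0.0952.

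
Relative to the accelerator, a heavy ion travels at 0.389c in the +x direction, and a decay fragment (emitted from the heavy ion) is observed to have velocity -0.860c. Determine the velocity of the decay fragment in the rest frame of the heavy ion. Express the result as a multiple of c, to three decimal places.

-0.936c

Invert the composition law: u' = (u − v)/(1 − uv/c²).
u' = (-0.860 − 0.389) / (1 − (-0.860)(0.389)) = -1.2490/1.3345 = -0.9359.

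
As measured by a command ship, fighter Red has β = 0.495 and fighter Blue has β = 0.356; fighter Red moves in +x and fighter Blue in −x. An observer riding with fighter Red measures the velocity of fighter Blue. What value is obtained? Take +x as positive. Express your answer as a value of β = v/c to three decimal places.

β_A = 0.495, β_B = -0.356.
Transform to A's frame with the inverse velocity-addition law: u' = (u − v)/(1 − uv/c²), taking u = β_B and v = β_A.
u' = (-0.356 − 0.495) / (1 − (0.495)(-0.356)) = -0.8510/1.1762 = -0.7235.

β = -0.724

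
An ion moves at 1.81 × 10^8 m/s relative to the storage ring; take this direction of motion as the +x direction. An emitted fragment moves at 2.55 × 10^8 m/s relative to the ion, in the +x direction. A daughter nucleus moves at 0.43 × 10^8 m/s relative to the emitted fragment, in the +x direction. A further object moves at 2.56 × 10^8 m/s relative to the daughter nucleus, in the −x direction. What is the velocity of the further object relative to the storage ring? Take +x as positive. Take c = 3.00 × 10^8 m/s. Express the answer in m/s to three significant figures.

+2.04 × 10^8 m/s

Apply u = (u' + v)/(1 + u'v/c²) successively, working outward toward the storage ring.
(Dividing each given speed by c = 3.00 × 10^8 m/s to work in units of c.)
Start: velocity of the ion relative to the storage ring = 0.6033c.
Compose with the emitted fragment (u' = 0.850 in the ion frame): u_1 = (0.850 + 0.603) / (1 + 0.850·0.603) = 1.4533/1.5128 = 0.9607.
Compose with the daughter nucleus (u' = 0.143 in the emitted fragment frame): u_2 = (0.143 + 0.961) / (1 + 0.143·0.961) = 1.1040/1.1377 = 0.9704.
Compose with the further object (u' = -0.853 in the daughter nucleus frame): u_3 = (-0.853 + 0.970) / (1 + (-0.853)·0.970) = 0.1171/0.1719 = 0.6808.
So u = 0.6808 × 3.00 × 10^8 m/s.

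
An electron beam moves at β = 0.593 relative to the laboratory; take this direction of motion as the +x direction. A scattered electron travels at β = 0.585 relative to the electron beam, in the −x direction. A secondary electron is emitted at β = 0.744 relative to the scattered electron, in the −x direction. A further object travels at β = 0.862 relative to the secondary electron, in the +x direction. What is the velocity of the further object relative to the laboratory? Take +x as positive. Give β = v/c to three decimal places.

Apply u = (u' + v)/(1 + u'v/c²) successively, working outward toward the laboratory.
Start: velocity of the electron beam relative to the laboratory = 0.5930c.
Compose with the scattered electron (u' = -0.585 in the electron beam frame): u_1 = (-0.585 + 0.593) / (1 + (-0.585)·0.593) = 0.0080/0.6531 = 0.0122.
Compose with the secondary electron (u' = -0.744 in the scattered electron frame): u_2 = (-0.744 + 0.012) / (1 + (-0.744)·0.012) = -0.7318/0.9909 = -0.7385.
Compose with the further object (u' = 0.862 in the secondary electron frame): u_3 = (0.862 + (-0.738)) / (1 + 0.862·(-0.738)) = 0.1235/0.3634 = 0.3399.

β = +0.340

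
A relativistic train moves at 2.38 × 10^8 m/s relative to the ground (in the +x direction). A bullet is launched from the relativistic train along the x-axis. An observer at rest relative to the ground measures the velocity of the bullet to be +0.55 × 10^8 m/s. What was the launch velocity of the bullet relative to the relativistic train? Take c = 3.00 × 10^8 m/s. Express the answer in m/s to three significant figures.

-2.14 × 10^8 m/s

v = 0.793c, u = 0.183c.
Invert the composition law: u' = (u − v)/(1 − uv/c²).
u' = (0.183 − 0.793) / (1 − (0.183)(0.793)) = -0.6100/0.8546 = -0.7138.
u' = -0.7138 × 3.00 × 10^8 m/s.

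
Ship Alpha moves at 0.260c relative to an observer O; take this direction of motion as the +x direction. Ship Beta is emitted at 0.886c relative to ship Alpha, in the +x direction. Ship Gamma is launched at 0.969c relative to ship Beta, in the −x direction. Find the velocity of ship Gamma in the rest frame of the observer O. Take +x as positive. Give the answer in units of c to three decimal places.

Apply u = (u' + v)/(1 + u'v/c²) successively, working outward toward the observer O.
Start: velocity of ship Alpha relative to the observer O = 0.2600c.
Compose with ship Beta (u' = 0.886 in ship Alpha frame): u_1 = (0.886 + 0.260) / (1 + 0.886·0.260) = 1.1460/1.2304 = 0.9314.
Compose with ship Gamma (u' = -0.969 in ship Beta frame): u_2 = (-0.969 + 0.931) / (1 + (-0.969)·0.931) = -0.0376/0.0974 = -0.3855.

-0.386c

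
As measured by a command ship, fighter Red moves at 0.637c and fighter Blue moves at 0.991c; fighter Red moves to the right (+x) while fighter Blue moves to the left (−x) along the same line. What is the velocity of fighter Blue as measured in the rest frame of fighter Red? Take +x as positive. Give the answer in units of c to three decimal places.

β_A = 0.637, β_B = -0.991.
Transform to A's frame with the inverse velocity-addition law: u' = (u − v)/(1 − uv/c²), taking u = β_B and v = β_A.
u' = (-0.991 − 0.637) / (1 − (0.637)(-0.991)) = -1.6280/1.6313 = -0.9980.

-0.998c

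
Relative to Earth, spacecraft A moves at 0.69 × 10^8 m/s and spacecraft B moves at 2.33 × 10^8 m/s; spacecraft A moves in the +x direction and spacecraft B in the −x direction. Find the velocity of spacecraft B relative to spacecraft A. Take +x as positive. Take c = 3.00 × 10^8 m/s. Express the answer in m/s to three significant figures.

β_A = 0.230, β_B = -0.777 (dividing each by c = 3.00 × 10^8 m/s).
Transform to A's frame with the inverse velocity-addition law: u' = (u − v)/(1 − uv/c²), taking u = β_B and v = β_A.
u' = (-0.777 − 0.230) / (1 − (0.230)(-0.777)) = -1.0067/1.1786 = -0.8541.
u' = -0.8541 × 3.00 × 10^8 m/s.

-2.56 × 10^8 m/s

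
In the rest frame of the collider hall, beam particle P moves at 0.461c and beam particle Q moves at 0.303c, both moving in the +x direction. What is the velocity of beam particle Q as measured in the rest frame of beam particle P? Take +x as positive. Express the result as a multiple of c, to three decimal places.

β_A = 0.461, β_B = 0.303.
Transform to A's frame with the inverse velocity-addition law: u' = (u − v)/(1 − uv/c²), taking u = β_B and v = β_A.
u' = (0.303 − 0.461) / (1 − (0.461)(0.303)) = -0.1580/0.8603 = -0.1837.

-0.184c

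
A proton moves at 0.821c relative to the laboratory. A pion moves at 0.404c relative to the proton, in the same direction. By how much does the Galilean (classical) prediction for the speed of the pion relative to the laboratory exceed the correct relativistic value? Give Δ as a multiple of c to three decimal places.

Δ = 0.305c

Galilean: u_cl = 0.404 + 0.821 = 1.2250.
Relativistic: u_rel = (0.404 + 0.821) / (1 + 0.404·0.821) = 1.2250/1.3317 = 0.9199.
Δ = 1.2250 − 0.9199 = 0.3051.
(The classical prediction exceeds c; the relativistic result does not.)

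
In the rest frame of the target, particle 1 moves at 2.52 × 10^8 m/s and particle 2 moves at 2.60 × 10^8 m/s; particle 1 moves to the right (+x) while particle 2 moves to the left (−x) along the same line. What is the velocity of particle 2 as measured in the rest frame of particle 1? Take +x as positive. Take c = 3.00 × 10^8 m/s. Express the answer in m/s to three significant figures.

-2.96 × 10^8 m/s

β_A = 0.840, β_B = -0.867 (dividing each by c = 3.00 × 10^8 m/s).
Transform to A's frame with the inverse velocity-addition law: u' = (u − v)/(1 − uv/c²), taking u = β_B and v = β_A.
u' = (-0.867 − 0.840) / (1 − (0.840)(-0.867)) = -1.7067/1.7280 = -0.9877.
u' = -0.9877 × 3.00 × 10^8 m/s.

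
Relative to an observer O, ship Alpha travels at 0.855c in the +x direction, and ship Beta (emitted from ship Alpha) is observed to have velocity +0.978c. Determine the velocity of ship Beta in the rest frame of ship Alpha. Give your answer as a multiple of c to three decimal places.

Invert the composition law: u' = (u − v)/(1 − uv/c²).
u' = (0.978 − 0.855) / (1 − (0.978)(0.855)) = 0.1230/0.1638 = 0.7509.

+0.751c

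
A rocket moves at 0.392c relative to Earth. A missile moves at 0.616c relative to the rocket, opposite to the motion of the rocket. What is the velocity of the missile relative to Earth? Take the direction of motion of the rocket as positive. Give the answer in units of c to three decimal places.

With v = 0.392 and u' = -0.616 (in units of c),
u = (u' + v)/(1 + u'v/c²):
u = (-0.616 + 0.392) / (1 + (-0.616)·0.392) = -0.2240/0.7585 = -0.2953

-0.295c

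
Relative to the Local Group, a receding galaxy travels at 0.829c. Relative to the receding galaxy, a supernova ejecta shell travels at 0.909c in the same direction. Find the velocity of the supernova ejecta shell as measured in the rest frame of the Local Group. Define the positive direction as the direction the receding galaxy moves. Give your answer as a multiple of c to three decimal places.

With v = 0.829 and u' = 0.909 (in units of c),
u = (u' + v)/(1 + u'v/c²):
u = (0.909 + 0.829) / (1 + 0.909·0.829) = 1.7380/1.7536 = 0.9911
(Galilean addition would give +1.738c, exceeding c.)

0.991c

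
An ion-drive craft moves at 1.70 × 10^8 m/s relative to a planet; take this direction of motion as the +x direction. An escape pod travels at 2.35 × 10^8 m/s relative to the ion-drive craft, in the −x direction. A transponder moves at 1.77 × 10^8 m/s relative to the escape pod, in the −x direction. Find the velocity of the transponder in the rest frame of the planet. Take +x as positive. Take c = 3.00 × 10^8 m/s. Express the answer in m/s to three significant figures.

-2.39 × 10^8 m/s

Apply u = (u' + v)/(1 + u'v/c²) successively, working outward toward the planet.
(Dividing each given speed by c = 3.00 × 10^8 m/s to work in units of c.)
Start: velocity of the ion-drive craft relative to the planet = 0.5667c.
Compose with the escape pod (u' = -0.783 in the ion-drive craft frame): u_1 = (-0.783 + 0.567) / (1 + (-0.783)·0.567) = -0.2167/0.5561 = -0.3896.
Compose with the transponder (u' = -0.590 in the escape pod frame): u_2 = (-0.590 + (-0.390)) / (1 + (-0.590)·(-0.390)) = -0.9796/1.2299 = -0.7965.
So u = -0.7965 × 3.00 × 10^8 m/s.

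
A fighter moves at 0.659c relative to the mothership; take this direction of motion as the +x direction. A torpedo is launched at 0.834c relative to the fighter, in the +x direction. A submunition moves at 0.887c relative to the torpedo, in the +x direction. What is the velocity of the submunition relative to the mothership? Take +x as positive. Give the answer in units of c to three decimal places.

0.998c

Apply u = (u' + v)/(1 + u'v/c²) successively, working outward toward the mothership.
Start: velocity of the fighter relative to the mothership = 0.6590c.
Compose with the torpedo (u' = 0.834 in the fighter frame): u_1 = (0.834 + 0.659) / (1 + 0.834·0.659) = 1.4930/1.5496 = 0.9635.
Compose with the submunition (u' = 0.887 in the torpedo frame): u_2 = (0.887 + 0.963) / (1 + 0.887·0.963) = 1.8505/1.8546 = 0.9978.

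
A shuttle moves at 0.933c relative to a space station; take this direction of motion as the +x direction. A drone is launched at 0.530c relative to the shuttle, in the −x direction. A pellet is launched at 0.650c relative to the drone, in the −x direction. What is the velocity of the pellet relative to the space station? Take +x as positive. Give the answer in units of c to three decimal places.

Apply u = (u' + v)/(1 + u'v/c²) successively, working outward toward the space station.
Start: velocity of the shuttle relative to the space station = 0.9330c.
Compose with the drone (u' = -0.530 in the shuttle frame): u_1 = (-0.530 + 0.933) / (1 + (-0.530)·0.933) = 0.4030/0.5055 = 0.7972.
Compose with the pellet (u' = -0.650 in the drone frame): u_2 = (-0.650 + 0.797) / (1 + (-0.650)·0.797) = 0.1472/0.4818 = 0.3055.

+0.306c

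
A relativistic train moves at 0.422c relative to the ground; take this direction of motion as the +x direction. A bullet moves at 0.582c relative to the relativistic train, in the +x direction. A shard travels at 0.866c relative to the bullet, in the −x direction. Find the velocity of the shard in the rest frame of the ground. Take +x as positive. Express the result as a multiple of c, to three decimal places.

-0.199c

Apply u = (u' + v)/(1 + u'v/c²) successively, working outward toward the ground.
Start: velocity of the relativistic train relative to the ground = 0.4220c.
Compose with the bullet (u' = 0.582 in the relativistic train frame): u_1 = (0.582 + 0.422) / (1 + 0.582·0.422) = 1.0040/1.2456 = 0.8060.
Compose with the shard (u' = -0.866 in the bullet frame): u_2 = (-0.866 + 0.806) / (1 + (-0.866)·0.806) = -0.0600/0.3020 = -0.1986.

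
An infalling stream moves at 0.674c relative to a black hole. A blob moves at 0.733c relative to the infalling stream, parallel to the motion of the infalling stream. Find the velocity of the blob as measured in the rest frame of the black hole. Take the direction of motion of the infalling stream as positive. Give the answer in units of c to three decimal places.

With v = 0.674 and u' = 0.733 (in units of c),
u = (u' + v)/(1 + u'v/c²):
u = (0.733 + 0.674) / (1 + 0.733·0.674) = 1.4070/1.4940 = 0.9417

0.942c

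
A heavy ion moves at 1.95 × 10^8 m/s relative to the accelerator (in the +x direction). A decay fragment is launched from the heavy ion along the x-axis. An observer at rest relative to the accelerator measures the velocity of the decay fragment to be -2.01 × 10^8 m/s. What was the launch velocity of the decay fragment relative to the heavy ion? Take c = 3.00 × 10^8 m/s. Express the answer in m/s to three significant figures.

v = 0.650c, u = -0.670c.
Invert the composition law: u' = (u − v)/(1 − uv/c²).
u' = (-0.670 − 0.650) / (1 − (-0.670)(0.650)) = -1.3200/1.4355 = -0.9195.
u' = -0.9195 × 3.00 × 10^8 m/s.

-2.76 × 10^8 m/s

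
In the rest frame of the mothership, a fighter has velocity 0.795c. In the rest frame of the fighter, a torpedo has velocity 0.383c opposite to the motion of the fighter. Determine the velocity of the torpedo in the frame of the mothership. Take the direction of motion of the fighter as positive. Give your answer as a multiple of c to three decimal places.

With v = 0.795 and u' = -0.383 (in units of c),
u = (u' + v)/(1 + u'v/c²):
u = (-0.383 + 0.795) / (1 + (-0.383)·0.795) = 0.4120/0.6955 = 0.5924
(Galilean addition would give +0.412c.)

+0.592c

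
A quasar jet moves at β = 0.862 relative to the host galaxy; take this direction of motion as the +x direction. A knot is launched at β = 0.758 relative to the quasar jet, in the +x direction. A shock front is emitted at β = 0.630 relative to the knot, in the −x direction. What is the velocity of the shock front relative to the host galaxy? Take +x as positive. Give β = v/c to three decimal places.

Apply u = (u' + v)/(1 + u'v/c²) successively, working outward toward the host galaxy.
Start: velocity of the quasar jet relative to the host galaxy = 0.8620c.
Compose with the knot (u' = 0.758 in the quasar jet frame): u_1 = (0.758 + 0.862) / (1 + 0.758·0.862) = 1.6200/1.6534 = 0.9798.
Compose with the shock front (u' = -0.630 in the knot frame): u_2 = (-0.630 + 0.980) / (1 + (-0.630)·0.980) = 0.3498/0.3827 = 0.9140.

β = +0.914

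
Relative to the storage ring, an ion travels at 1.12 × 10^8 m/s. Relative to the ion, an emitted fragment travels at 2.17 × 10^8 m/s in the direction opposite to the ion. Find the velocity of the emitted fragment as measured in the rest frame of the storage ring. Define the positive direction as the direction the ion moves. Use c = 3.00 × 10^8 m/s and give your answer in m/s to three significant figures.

In units of c (dividing by 3.00 × 10^8 m/s): v = 0.373, u' = -0.723.
u = (u' + v)/(1 + u'v/c²):
u = (-0.723 + 0.373) / (1 + (-0.723)·0.373) = -0.3500/0.7300 = -0.4795
Converting back: u = -0.4795 × 3.00 × 10^8 m/s.

-1.44 × 10^8 m/s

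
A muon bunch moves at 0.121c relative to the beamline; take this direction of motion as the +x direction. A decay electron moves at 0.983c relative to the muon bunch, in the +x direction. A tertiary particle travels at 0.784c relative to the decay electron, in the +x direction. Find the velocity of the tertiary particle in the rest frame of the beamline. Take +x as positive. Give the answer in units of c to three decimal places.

0.998c

Apply u = (u' + v)/(1 + u'v/c²) successively, working outward toward the beamline.
Start: velocity of the muon bunch relative to the beamline = 0.1210c.
Compose with the decay electron (u' = 0.983 in the muon bunch frame): u_1 = (0.983 + 0.121) / (1 + 0.983·0.121) = 1.1040/1.1189 = 0.9866.
Compose with the tertiary particle (u' = 0.784 in the decay electron frame): u_2 = (0.784 + 0.987) / (1 + 0.784·0.987) = 1.7706/1.7735 = 0.9984.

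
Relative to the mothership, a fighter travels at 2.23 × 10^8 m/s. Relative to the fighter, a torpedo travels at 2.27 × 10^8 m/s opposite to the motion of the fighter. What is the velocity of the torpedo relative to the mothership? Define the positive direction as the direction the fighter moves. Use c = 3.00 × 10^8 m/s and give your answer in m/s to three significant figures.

In units of c (dividing by 3.00 × 10^8 m/s): v = 0.743, u' = -0.757.
u = (u' + v)/(1 + u'v/c²):
u = (-0.757 + 0.743) / (1 + (-0.757)·0.743) = -0.0133/0.4375 = -0.0305
Converting back: u = -0.0305 × 3.00 × 10^8 m/s.

-9.14 × 10^6 m/s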